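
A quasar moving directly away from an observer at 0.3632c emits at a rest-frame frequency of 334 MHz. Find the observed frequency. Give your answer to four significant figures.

Relativistic Doppler (source moving away): f_obs = f_src · √((1−β)/(1+β)).
With β = 0.3632: factor = √(0.6368/1.3632) = 0.68347.
f_obs = 334 × 0.68347 = 228.3 MHz.

228.3 MHz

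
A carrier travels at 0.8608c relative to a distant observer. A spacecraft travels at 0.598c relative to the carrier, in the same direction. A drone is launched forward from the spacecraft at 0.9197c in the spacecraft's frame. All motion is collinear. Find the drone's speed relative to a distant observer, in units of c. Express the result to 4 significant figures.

Apply u = (u'+v)/(1+u'v) twice. Drone in the carrier frame: (0.9197+0.598)/(1+0.9197·0.598) = 1.5177/1.5499806 = 0.97917c.
That velocity, transformed to the rest frame of a distant observer: (0.97917+0.8608)/(1+0.97917·0.8608) = 1.83997/1.842869536 = 0.99843c.

0.9984c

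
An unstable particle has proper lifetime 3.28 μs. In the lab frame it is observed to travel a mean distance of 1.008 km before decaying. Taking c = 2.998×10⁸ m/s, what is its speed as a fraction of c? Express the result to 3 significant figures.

0.716c

d = βγcτ ⇒ βγ = d/(cτ) = 1008 m / (983.344 m) = 1.0251.
β = (βγ)/√(1+(βγ)²) = 1.0251/√2.05083 = 0.716.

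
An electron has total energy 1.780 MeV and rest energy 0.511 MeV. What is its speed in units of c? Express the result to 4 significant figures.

Total energy E = γmc² gives γ = 1.780/0.511 = 3.4834.
Hence β = √(1 − 1/γ²) = √(1 − 0.0824125) = √0.9175875 = 0.9579.

0.9579c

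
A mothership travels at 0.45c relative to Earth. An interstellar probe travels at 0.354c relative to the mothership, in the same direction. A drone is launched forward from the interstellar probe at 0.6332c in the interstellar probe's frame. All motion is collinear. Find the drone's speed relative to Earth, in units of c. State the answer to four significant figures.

First combine the drone and interstellar probe (S''→S'): u₁ = (0.6332 + 0.354)/(1 + 0.6332×0.354) = 0.9872/1.2241528 = 0.80644.
Then combine with the mothership (S'→S): u = (0.80644 + 0.45)/(1 + 0.80644×0.45) = 1.25644/1.362898 = 0.92189.

0.9219c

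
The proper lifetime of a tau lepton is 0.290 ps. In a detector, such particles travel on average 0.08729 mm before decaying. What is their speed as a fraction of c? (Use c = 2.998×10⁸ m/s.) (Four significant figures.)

0.7085c

d = βγcτ ⇒ βγ = d/(cτ) = 8.729×10^-5 m / (8.6942×10^-5 m) = 1.004.
β = (βγ)/√(1+(βγ)²) = 1.004/√2.00802 = 0.7085.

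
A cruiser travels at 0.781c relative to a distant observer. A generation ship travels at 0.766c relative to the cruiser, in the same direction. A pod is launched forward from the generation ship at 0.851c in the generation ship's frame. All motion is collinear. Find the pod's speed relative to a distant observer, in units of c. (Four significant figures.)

First combine the pod and generation ship (S''→S'): u₁ = (0.851 + 0.766)/(1 + 0.851×0.766) = 1.617/1.651866 = 0.97889.
Then combine with the cruiser (S'→S): u = (0.97889 + 0.781)/(1 + 0.97889×0.781) = 1.75989/1.76451309 = 0.99738.

0.9974c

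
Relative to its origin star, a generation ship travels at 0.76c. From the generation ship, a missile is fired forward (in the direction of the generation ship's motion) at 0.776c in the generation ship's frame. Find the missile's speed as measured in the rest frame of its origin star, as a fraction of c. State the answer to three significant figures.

Relativistic velocity addition: u = (u' + v)/(1 + u'v/c²), with u' = 0.776c and v = 0.76c.
Numerator: 0.776 + 0.76 = 1.536. Denominator: 1 + (0.776)(0.76) = 1.58976.
u = 1.536/1.58976 = 0.96618, so the speed is 0.966c.

0.966c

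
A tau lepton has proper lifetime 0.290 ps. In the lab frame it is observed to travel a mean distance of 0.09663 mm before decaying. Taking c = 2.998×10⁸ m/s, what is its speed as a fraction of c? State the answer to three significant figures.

Let x = d/(cτ) = 9.663×10^-5 m / (2.998×10⁸ m/s × 2.900×10^-13 s) = 1.1114. Since d = βγcτ, x = βγ = β/√(1−β²).
Solving: β² = x²/(1+x²) = 1.23521/2.23521 = 0.552615, so β = 0.743.

0.743c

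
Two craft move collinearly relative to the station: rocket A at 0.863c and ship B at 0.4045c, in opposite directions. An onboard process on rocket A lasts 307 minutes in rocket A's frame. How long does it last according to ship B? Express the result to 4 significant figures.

The velocity of rocket A relative to ship B is (0.863 + 0.4045)c / (1 + 0.863×0.4045) = 0.93953c; relative speed 0.93953c.
γ for this relative speed: γ = 1/√(1 − 0.882717) = 2.92.
The clock on rocket A records proper time, so ship B measures Δt = γΔτ = 2.92 × 307 = 896.4 minutes.

896.4 minutes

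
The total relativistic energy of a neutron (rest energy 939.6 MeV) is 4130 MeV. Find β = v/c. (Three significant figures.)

0.974

γ = E/(mc²) = 4130/939.6 = 4.3955.
β = √(1 − 1/γ²) = √(1 − 0.0517587) = √0.9482413 = 0.974.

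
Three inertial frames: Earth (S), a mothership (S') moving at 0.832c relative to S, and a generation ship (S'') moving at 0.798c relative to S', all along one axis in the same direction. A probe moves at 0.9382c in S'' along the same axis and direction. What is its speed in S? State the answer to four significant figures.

Compose velocities in two stages. Stage 1 (into S'): u₁ = (0.9382+0.798)/(1+0.9382×0.798) = 0.99286.
Stage 2 (into S): u = (0.99286+0.832)/(1+0.99286×0.832) = 0.99934, so the speed is 0.9993c.

0.9993c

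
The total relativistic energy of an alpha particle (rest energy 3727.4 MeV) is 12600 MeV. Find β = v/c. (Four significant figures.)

γ = E/(mc²) = 12600/3727.4 = 3.3804.
β = √(1 − 1/γ²) = √(1 − 0.0875112) = √0.9124888 = 0.9552.

0.9552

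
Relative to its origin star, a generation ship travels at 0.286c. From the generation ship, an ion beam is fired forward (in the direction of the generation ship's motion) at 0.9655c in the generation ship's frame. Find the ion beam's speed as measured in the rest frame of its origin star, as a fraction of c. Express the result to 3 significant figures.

0.981c

In units of c, u = (u' + v)/(1 + u'v) with u' = 0.9655 and v = 0.286.
Numerator: 0.9655 + 0.286 = 1.2515. Denominator: 1 + (0.9655)(0.286) = 1.276133.
u = 1.2515/1.276133 = 0.9807, so the speed is 0.981c.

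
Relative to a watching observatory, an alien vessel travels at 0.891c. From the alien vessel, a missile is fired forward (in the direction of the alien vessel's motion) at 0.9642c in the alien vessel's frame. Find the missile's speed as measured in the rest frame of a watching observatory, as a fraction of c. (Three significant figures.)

Relativistic velocity addition: u = (u' + v)/(1 + u'v/c²), with u' = 0.9642c and v = 0.891c.
Numerator: 0.9642 + 0.891 = 1.8552. Denominator: 1 + (0.9642)(0.891) = 1.8591022.
u = 1.8552/1.8591022 = 0.9979, so the speed is 0.998c.

0.998c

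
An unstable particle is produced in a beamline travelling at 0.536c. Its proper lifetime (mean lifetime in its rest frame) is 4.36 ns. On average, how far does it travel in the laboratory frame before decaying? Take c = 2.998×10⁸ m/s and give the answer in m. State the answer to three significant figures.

0.830 m

γ = 1/√(1 − β²) = 1/√(1 − 0.287296) = 1/√0.712704 = 1/0.844218 = 1.1845.
Lab-frame lifetime: Δt = γτ = 1.1845 × 4.36 ns = 5.1644 ns.
Distance: d = vΔt = 0.536 × 2.998×10⁸ m/s × 5.1644×10^-9 s = 0.830 m.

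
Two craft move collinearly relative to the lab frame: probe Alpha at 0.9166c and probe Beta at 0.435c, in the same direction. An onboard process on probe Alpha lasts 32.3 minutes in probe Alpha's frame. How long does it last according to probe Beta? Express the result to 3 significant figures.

The velocity of probe Alpha relative to probe Beta is (0.9166 − 0.435)c / (1 − 0.9166×0.435) = 0.80096c; relative speed 0.80096c.
γ for this relative speed: γ = 1/√(1 − 0.641537) = 1.6702.
Probe Alpha's interval is proper; time dilation gives Δt_B = γΔτ = 1.6702 × 32.3 minutes = 53.9 minutes.

53.9 minutes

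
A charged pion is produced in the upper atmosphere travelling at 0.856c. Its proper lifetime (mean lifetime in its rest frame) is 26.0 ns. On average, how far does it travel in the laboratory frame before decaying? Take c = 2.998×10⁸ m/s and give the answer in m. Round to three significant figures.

12.9 m

Lorentz factor: γ = (1 − 0.732736)^(−1/2) = 1.9343.
Lab-frame lifetime: Δt = γτ = 1.9343 × 26.0 ns = 50.292 ns.
Distance: d = vΔt = 0.856 × 2.998×10⁸ m/s × 5.0292×10^-8 s = 12.9 m.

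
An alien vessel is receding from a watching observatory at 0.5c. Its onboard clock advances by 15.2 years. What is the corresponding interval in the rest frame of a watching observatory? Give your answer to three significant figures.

Lorentz factor: γ = (1 − 0.25)^(−1/2) = 1.1547.
The onboard clock measures proper time, so the interval in the rest frame of a watching observatory is dilated: Δt = γ·Δτ = 1.1547 × 15.2 years = 17.6 years.

17.6 years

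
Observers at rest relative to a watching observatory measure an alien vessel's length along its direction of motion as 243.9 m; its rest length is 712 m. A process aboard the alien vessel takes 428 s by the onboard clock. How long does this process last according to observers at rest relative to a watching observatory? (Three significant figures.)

1250 s

Length contraction gives γ = L₀/L = 712/243.9 = 2.91923.
Δt = γΔτ = 2.91923 × 428 = 1250 s.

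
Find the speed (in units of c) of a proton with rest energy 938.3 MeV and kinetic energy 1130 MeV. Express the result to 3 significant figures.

0.891c

γ = 1 + K/(mc²) = 1 + 1130/938.3 = 2.2043.
β = √(1 − 1/γ²) = √(1 − 0.205806) = √0.794194 = 0.891.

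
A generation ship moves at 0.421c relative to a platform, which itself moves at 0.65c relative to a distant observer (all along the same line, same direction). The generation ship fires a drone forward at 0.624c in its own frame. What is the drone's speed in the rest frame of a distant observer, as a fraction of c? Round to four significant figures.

First combine the drone and generation ship (S''→S'): u₁ = (0.624 + 0.421)/(1 + 0.624×0.421) = 1.045/1.262704 = 0.82759.
Then combine with the platform (S'→S): u = (0.82759 + 0.65)/(1 + 0.82759×0.65) = 1.47759/1.5379335 = 0.96076.

0.9608c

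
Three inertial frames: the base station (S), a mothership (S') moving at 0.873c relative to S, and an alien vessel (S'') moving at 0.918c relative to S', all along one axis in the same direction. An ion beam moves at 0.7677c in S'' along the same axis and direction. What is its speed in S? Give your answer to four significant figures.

Compose velocities in two stages. Stage 1 (into S'): u₁ = (0.7677+0.918)/(1+0.7677×0.918) = 0.98883.
Stage 2 (into S): u = (0.98883+0.873)/(1+0.98883×0.873) = 0.99924, so the speed is 0.9992c.

0.9992c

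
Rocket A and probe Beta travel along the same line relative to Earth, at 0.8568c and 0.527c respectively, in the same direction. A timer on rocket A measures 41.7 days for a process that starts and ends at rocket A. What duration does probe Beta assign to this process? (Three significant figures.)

Transform rocket A's velocity into probe Beta's frame: (0.8568 − 0.527)/(1 − 0.8568·0.527) = 0.3298/0.5484664, so the relative speed is 0.60131c.
At |u| = 0.60131c, γ = (1 − 0.361574)^(−1/2) = 1.2515.
The clock on rocket A records proper time, so probe Beta measures Δt = γΔτ = 1.2515 × 41.7 = 52.2 days.

52.2 days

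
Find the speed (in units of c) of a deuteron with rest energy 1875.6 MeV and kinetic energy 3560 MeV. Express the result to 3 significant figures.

γ = 1 + K/(mc²) = 1 + 3560/1875.6 = 2.8981.
β = √(1 − 1/γ²) = √(1 − 0.119062) = √0.880938 = 0.939.

0.939c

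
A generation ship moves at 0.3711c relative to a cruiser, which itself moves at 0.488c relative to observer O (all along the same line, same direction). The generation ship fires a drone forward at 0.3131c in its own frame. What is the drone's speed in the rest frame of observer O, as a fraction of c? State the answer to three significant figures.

First combine the drone and generation ship (S''→S'): u₁ = (0.3131 + 0.3711)/(1 + 0.3131×0.3711) = 0.6842/1.11619141 = 0.61298.
Then combine with the cruiser (S'→S): u = (0.61298 + 0.488)/(1 + 0.61298×0.488) = 1.10098/1.29913424 = 0.84747.

0.847c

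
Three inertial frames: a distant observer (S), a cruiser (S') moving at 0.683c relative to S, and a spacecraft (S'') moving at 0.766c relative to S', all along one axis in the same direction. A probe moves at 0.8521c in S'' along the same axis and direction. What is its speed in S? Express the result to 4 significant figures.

First combine the probe and spacecraft (S''→S'): u₁ = (0.8521 + 0.766)/(1 + 0.8521×0.766) = 1.6181/1.6527086 = 0.97906.
Then combine with the cruiser (S'→S): u = (0.97906 + 0.683)/(1 + 0.97906×0.683) = 1.66206/1.66869798 = 0.99602.

0.9960c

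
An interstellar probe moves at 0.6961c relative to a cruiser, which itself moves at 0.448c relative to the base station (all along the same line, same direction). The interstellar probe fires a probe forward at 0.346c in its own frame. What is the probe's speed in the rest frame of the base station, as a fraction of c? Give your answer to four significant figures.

Compose velocities in two stages. Stage 1 (into S'): u₁ = (0.346+0.6961)/(1+0.346×0.6961) = 0.83983.
Stage 2 (into S): u = (0.83983+0.448)/(1+0.83983×0.448) = 0.93576, so the speed is 0.9358c.

0.9358c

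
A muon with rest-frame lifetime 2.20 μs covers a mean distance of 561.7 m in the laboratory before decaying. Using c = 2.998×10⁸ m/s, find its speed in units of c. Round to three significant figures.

0.648c

Lab distance = (lab lifetime)·v = γτ·βc, so βγ = d/(cτ) = 561.7/(2.998×10⁸ × 2.200×10^-6) = 0.85163.
With βγ = 0.85163: γ² = 1 + (βγ)² = 1.725274, and β = (βγ)/γ = 0.85163/1.3135 = 0.648.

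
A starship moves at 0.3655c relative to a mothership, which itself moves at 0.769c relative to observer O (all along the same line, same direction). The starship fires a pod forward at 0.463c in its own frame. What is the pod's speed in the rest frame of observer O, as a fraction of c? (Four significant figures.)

Compose velocities in two stages. Stage 1 (into S'): u₁ = (0.463+0.3655)/(1+0.463×0.3655) = 0.70859.
Stage 2 (into S): u = (0.70859+0.769)/(1+0.70859×0.769) = 0.95643, so the speed is 0.9564c.

0.9564c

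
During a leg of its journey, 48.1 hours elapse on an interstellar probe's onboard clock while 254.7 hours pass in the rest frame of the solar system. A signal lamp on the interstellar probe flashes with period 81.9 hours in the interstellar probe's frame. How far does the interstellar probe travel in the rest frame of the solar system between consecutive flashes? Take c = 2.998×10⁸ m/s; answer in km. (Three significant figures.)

4.60×10^11 km

γ = Δt/Δτ = 254.7/48.1 = 5.29522.
β = √(1 − 1/γ²) = 0.98201. Lab-frame period = γτ = 5.29522×81.9 hours = 433.68 hours. Distance = βc × γτ = 0.98201 × 2.998×10⁸ m/s × 1561248 s = 4.5964×10^14 m = 4.60×10^11 km.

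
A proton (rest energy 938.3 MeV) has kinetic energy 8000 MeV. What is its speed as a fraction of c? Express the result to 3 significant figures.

K = (γ−1)mc², so γ = 1 + 8000/938.3 = 9.5261.
Then v/c = √(1 − γ⁻²) = √(1 − 0.0110197) = √0.9889803 = 0.994.

0.994c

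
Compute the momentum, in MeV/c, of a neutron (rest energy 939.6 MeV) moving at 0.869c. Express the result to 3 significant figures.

1650 MeV/c

γ = 1/√(1 − β²) = 1/√(1 − 0.755161) = 1/√0.244839 = 1/0.494812 = 2.021.
Momentum: p = γβ·mc = 2.021 × 0.869 × 939.6 MeV/c = 1650 MeV/c.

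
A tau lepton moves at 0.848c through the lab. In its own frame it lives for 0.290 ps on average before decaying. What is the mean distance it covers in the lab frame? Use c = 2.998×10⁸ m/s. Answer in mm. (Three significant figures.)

0.139 mm

γ = 1/√(1 − β²) = 1/√(1 − 0.719104) = 1/√0.280896 = 1/0.529996 = 1.8868.
Lab-frame lifetime: Δt = γτ = 1.8868 × 0.290 ps = 0.54717 ps.
Distance: d = vΔt = 0.848 × 2.998×10⁸ m/s × 5.4717×10^-13 s = 1.39×10^-4 m = 0.139 mm.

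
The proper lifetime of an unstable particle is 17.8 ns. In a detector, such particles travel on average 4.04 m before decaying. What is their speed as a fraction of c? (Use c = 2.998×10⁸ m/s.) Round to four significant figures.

Lab distance = (lab lifetime)·v = γτ·βc, so βγ = d/(cτ) = 4.040/(2.998×10⁸ × 1.780×10^-8) = 0.75706.
With βγ = 0.75706: γ² = 1 + (βγ)² = 1.57314, and β = (βγ)/γ = 0.75706/1.25425 = 0.6036.

0.6036c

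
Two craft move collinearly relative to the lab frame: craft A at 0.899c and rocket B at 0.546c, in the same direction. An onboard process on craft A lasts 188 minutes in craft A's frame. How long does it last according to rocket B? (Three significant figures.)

The velocity of craft A relative to rocket B is (0.899 − 0.546)c / (1 − 0.899×0.546) = 0.69332c; relative speed 0.69332c.
γ for this relative speed: γ = 1/√(1 − 0.480693) = 1.3877.
The clock on craft A records proper time, so rocket B measures Δt = γΔτ = 1.3877 × 188 = 261 minutes.

261 minutes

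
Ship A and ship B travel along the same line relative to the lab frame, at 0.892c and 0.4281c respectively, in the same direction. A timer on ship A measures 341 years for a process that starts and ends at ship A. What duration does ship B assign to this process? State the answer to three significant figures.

516 years

Speed of ship A in ship B's frame: u = (v_A − v_B)/(1 − v_A v_B/c²) = (0.892 − 0.4281)/(1 − 0.892×0.4281) = 0.4639/0.6181348 = 0.75048; |u| = 0.75048c.
γ for this relative speed: γ = 1/√(1 − 0.56322) = 1.5131.
The clock on ship A records proper time, so ship B measures Δt = γΔτ = 1.5131 × 341 = 516 years.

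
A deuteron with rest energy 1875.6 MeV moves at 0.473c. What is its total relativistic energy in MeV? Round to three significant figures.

2130 MeV

β² = 0.223729, so γ = 1/√0.776271 = 1.135.
Total energy: E = γmc² = 1.135 × 1875.6 MeV = 2130 MeV.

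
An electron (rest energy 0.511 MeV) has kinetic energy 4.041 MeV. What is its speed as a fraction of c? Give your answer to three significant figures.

K = (γ−1)mc², so γ = 1 + 4.041/0.511 = 8.908.
Then v/c = √(1 − γ⁻²) = √(1 − 0.012602) = √0.987398 = 0.994.

0.994c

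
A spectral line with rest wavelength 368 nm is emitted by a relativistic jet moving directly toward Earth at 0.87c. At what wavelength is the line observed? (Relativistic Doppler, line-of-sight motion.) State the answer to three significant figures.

97.0 nm

Relativistic Doppler for wavelength: λ_obs = λ_src · √((1−β)/(1+β)).
With β = 0.87: factor = √(0.13/1.87) = 0.26366.
λ_obs = 368 × 0.26366 = 97.0 nm.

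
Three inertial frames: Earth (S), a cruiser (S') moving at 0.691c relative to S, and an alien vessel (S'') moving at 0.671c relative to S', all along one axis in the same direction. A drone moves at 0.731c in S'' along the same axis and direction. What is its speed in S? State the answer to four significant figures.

Compose velocities in two stages. Stage 1 (into S'): u₁ = (0.731+0.671)/(1+0.731×0.671) = 0.94062.
Stage 2 (into S): u = (0.94062+0.691)/(1+0.94062×0.691) = 0.98888, so the speed is 0.9889c.

0.9889c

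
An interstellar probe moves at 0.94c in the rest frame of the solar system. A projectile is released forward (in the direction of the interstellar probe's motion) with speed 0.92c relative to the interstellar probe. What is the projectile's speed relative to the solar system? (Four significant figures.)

Relativistic velocity addition: u = (u' + v)/(1 + u'v/c²), with u' = 0.92c and v = 0.94c.
Numerator: 0.92 + 0.94 = 1.86. Denominator: 1 + (0.92)(0.94) = 1.8648.
u = 1.86/1.8648 = 0.99743, so the speed is 0.9974c.

0.9974c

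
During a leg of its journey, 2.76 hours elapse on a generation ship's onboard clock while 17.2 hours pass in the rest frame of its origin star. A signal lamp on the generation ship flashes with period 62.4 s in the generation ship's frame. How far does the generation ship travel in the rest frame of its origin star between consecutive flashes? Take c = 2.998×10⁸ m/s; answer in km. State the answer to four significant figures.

γ = Δt/Δτ = 17.2/2.76 = 6.23188.
β = √(1 − 1/γ²) = 0.98704. Lab-frame period = γτ = 6.23188×62.4 s = 388.87 s. Distance = βc × γτ = 0.98704 × 2.998×10⁸ m/s × 388.87 s = 1.1507×10^11 m = 1.151×10^8 km.

1.151×10^8 km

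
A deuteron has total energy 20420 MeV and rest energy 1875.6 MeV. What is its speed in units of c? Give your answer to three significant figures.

Total energy E = γmc² gives γ = 20420/1875.6 = 10.887.
Hence β = √(1 − 1/γ²) = √(1 − 0.00843691) = √0.99156309 = 0.996.

0.996c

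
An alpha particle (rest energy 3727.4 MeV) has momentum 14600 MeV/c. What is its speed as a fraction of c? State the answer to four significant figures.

pc/(mc²) = 14600/3727.4 = 3.9169 = βγ = β/√(1−β²).
So β² = x²/(1 + x²) with x = 3.9169: x² = 15.3421, β² = 15.3421/16.3421 = 0.938808, β = 0.9689.

0.9689c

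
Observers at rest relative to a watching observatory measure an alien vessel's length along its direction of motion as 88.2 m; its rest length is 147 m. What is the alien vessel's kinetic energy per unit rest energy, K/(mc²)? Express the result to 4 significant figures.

From L = L₀/γ: γ = 147/88.2 = 1.66667.
Since K = (γ−1)mc², K/(mc²) = 1.66667 − 1 = 0.6667.

0.6667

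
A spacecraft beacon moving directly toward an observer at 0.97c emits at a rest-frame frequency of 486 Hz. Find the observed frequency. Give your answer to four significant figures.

3938 Hz

Relativistic Doppler (source moving toward): f_obs = f_src · √((1+β)/(1−β)).
With β = 0.97: factor = √(1.97/0.03) = 8.1035.
f_obs = 486 × 8.1035 = 3938 Hz.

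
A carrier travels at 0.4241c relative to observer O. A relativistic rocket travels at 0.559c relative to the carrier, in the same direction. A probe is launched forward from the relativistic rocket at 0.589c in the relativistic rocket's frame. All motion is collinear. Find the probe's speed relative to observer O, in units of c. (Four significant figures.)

Apply u = (u'+v)/(1+u'v) twice. Probe in the carrier frame: (0.589+0.559)/(1+0.589·0.559) = 1.148/1.329251 = 0.86364c.
That velocity, transformed to the rest frame of observer O: (0.86364+0.4241)/(1+0.86364·0.4241) = 1.28774/1.366269724 = 0.94252c.

0.9425c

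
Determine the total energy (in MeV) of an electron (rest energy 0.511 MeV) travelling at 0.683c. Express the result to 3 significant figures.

0.700 MeV

γ = 1/√(1 − β²) = 1/√(1 − 0.466489) = 1/√0.533511 = 1/0.730418 = 1.3691.
Total energy: E = γmc² = 1.3691 × 0.511 MeV = 0.700 MeV.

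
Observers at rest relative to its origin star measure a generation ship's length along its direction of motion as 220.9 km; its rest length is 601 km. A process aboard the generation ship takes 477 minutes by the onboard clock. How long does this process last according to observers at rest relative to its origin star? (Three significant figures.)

1300 minutes

γ = L₀/L = 601/220.9 = 2.72069.
Δt = γΔτ = 2.72069 × 477 = 1300 minutes.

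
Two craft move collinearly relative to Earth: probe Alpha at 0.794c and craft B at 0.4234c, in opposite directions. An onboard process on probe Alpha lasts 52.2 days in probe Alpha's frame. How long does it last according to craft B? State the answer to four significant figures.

Transform probe Alpha's velocity into craft B's frame: (0.794 + 0.4234)/(1 + 0.794·0.4234) = 1.2174/1.3361796, so the relative speed is 0.91111c.
γ for this relative speed: γ = 1/√(1 − 0.830121) = 2.4262.
The clock on probe Alpha records proper time, so craft B measures Δt = γΔτ = 2.4262 × 52.2 = 126.6 days.

126.6 days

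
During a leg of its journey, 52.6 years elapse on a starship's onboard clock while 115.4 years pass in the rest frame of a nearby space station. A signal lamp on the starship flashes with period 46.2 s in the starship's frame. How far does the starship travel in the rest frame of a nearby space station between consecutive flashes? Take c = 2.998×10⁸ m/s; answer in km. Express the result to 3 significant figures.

2.70×10^7 km

The time-dilation ratio gives γ = 115.4/52.6 = 2.19392.
β = √(1 − 1/γ²) = 0.89008. Lab-frame period = γτ = 2.19392×46.2 s = 101.36 s. Distance = βc × γτ = 0.89008 × 2.998×10⁸ m/s × 101.36 s = 2.7048×10^10 m = 2.70×10^7 km.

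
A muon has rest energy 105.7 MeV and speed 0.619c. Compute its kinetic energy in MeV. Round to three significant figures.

With β = 0.619, γ = 1/√(1 − 0.619²) = 1/√0.616839 = 1.27325.
Kinetic energy: K = (γ − 1)mc² = (1.27325 − 1) × 105.7 MeV = 0.27325 × 105.7 = 28.9 MeV.

28.9 MeV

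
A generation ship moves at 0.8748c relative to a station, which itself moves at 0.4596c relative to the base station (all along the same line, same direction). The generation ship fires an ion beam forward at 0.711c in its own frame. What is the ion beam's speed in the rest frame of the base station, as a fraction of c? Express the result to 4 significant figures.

Apply u = (u'+v)/(1+u'v) twice. Ion beam in the station frame: (0.711+0.8748)/(1+0.711·0.8748) = 1.5858/1.6219828 = 0.97769c.
That velocity, transformed to the rest frame of the base station: (0.97769+0.4596)/(1+0.97769·0.4596) = 1.43729/1.449346324 = 0.99168c.

0.9917c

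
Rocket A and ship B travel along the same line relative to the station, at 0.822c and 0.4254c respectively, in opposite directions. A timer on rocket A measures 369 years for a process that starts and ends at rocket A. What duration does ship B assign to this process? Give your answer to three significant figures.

966 years

Speed of rocket A in ship B's frame: u = (v_A + v_B)/(1 + v_A v_B/c²) = (0.822 + 0.4254)/(1 + 0.822×0.4254) = 1.2474/1.3496788 = 0.92422; |u| = 0.92422c.
γ for this relative speed: γ = 1/√(1 − 0.854183) = 2.6188.
The clock on rocket A records proper time, so ship B measures Δt = γΔτ = 2.6188 × 369 = 966 years.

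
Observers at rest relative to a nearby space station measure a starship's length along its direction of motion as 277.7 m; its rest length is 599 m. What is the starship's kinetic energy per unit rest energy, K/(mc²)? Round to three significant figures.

1.16

From L = L₀/γ: γ = 599/277.7 = 2.157.
Since K = (γ−1)mc², K/(mc²) = 2.157 − 1 = 1.16.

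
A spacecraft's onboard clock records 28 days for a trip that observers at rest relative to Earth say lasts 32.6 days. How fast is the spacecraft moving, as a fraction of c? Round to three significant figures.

γ = Δt/Δτ = 32.6/28 = 1.1643.
β = √(1 − 1/γ²) = √(1 − 0.737684) = √0.262316 = 0.512.

0.512c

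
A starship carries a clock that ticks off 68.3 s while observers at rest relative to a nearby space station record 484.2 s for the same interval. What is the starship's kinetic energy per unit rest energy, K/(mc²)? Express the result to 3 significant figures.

The time-dilation ratio gives γ = 484.2/68.3 = 7.08931.
Since K = (γ−1)mc², K/(mc²) = 7.08931 − 1 = 6.09.

6.09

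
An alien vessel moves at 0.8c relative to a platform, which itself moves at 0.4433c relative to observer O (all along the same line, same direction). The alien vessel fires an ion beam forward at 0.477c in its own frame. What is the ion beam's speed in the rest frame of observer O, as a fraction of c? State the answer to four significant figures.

0.9701c

First combine the ion beam and alien vessel (S''→S'): u₁ = (0.477 + 0.8)/(1 + 0.477×0.8) = 1.277/1.3816 = 0.92429.
Then combine with the platform (S'→S): u = (0.92429 + 0.4433)/(1 + 0.92429×0.4433) = 1.36759/1.409737757 = 0.9701.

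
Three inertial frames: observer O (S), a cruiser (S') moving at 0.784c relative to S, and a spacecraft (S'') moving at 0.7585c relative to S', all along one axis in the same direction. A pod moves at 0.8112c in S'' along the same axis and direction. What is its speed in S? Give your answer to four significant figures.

Apply u = (u'+v)/(1+u'v) twice. Pod in the cruiser frame: (0.8112+0.7585)/(1+0.8112·0.7585) = 1.5697/1.6152952 = 0.97177c.
That velocity, transformed to the rest frame of observer O: (0.97177+0.784)/(1+0.97177·0.784) = 1.75577/1.76186768 = 0.99654c.

0.9965c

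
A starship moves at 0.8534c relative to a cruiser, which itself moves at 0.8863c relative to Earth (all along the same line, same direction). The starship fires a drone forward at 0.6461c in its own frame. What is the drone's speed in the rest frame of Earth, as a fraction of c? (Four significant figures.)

0.9980c

First combine the drone and starship (S''→S'): u₁ = (0.6461 + 0.8534)/(1 + 0.6461×0.8534) = 1.4995/1.55138174 = 0.96656.
Then combine with the cruiser (S'→S): u = (0.96656 + 0.8863)/(1 + 0.96656×0.8863) = 1.85286/1.856662128 = 0.99795.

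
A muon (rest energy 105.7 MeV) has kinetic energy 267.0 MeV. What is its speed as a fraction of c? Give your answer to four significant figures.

0.9589c

γ = 1 + K/(mc²) = 1 + 267.0/105.7 = 3.526.
β = √(1 − 1/γ²) = √(1 − 0.0804332) = √0.9195668 = 0.9589.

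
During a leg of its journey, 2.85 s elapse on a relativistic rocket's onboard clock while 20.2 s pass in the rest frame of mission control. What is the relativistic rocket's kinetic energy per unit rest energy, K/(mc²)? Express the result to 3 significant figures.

6.09

The time-dilation ratio gives γ = 20.2/2.85 = 7.08772.
Since K = (γ−1)mc², K/(mc²) = 7.08772 − 1 = 6.09.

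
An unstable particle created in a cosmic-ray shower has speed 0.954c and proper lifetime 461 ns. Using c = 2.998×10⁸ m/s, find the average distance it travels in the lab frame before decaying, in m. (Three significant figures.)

With β = 0.954, γ = 1/√(1 − 0.954²) = 1/√0.089884 = 3.3355.
Lab-frame lifetime: Δt = γτ = 3.3355 × 461 ns = 1537.7 ns.
Distance: d = vΔt = 0.954 × 2.998×10⁸ m/s × 1.5377×10^-6 s = 440 m.

440 m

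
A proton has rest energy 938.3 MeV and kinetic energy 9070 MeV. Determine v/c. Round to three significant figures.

0.996

K = (γ−1)mc², so γ = 1 + 9070/938.3 = 10.666.
Then v/c = √(1 − γ⁻²) = √(1 − 0.00879016) = √0.99120984 = 0.996.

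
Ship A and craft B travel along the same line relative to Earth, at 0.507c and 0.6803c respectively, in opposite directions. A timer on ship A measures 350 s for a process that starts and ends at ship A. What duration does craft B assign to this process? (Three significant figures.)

745 s

Transform ship A's velocity into craft B's frame: (0.507 + 0.6803)/(1 + 0.507·0.6803) = 1.1873/1.3449121, so the relative speed is 0.88281c.
At |u| = 0.88281c, γ = (1 − 0.779353)^(−1/2) = 2.1289.
The clock on ship A records proper time, so craft B measures Δt = γΔτ = 2.1289 × 350 = 745 s.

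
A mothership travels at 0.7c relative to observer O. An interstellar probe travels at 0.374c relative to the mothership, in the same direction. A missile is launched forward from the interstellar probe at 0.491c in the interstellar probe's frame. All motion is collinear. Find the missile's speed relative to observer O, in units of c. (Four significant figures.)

0.9466c

Compose velocities in two stages. Stage 1 (into S'): u₁ = (0.491+0.374)/(1+0.491×0.374) = 0.7308.
Stage 2 (into S): u = (0.7308+0.7)/(1+0.7308×0.7) = 0.94657, so the speed is 0.9466c.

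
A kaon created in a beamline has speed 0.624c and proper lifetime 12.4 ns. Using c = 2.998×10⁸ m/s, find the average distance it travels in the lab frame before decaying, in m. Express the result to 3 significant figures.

γ = 1/√(1 − β²) = 1/√(1 − 0.389376) = 1/√0.610624 = 1/0.781424 = 1.2797.
Lab-frame lifetime: Δt = γτ = 1.2797 × 12.4 ns = 15.868 ns.
Distance: d = vΔt = 0.624 × 2.998×10⁸ m/s × 1.5868×10^-8 s = 2.97 m.

2.97 m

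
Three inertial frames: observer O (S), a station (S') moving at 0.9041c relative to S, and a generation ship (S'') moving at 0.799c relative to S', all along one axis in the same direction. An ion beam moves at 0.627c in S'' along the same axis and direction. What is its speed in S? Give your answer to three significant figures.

Compose velocities in two stages. Stage 1 (into S'): u₁ = (0.627+0.799)/(1+0.627×0.799) = 0.95005.
Stage 2 (into S): u = (0.95005+0.9041)/(1+0.95005×0.9041) = 0.99742, so the speed is 0.997c.

0.997c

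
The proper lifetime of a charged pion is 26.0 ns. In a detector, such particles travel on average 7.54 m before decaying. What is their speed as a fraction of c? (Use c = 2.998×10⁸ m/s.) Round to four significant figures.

d = βγcτ ⇒ βγ = d/(cτ) = 7.540 m / (7.7948 m) = 0.96731.
β = (βγ)/√(1+(βγ)²) = 0.96731/√1.935689 = 0.6953.

0.6953c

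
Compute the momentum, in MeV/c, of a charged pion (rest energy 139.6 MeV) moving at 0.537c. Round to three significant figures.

88.9 MeV/c

β² = 0.288369, so γ = 1/√0.711631 = 1.1854.
Momentum: p = γβ·mc = 1.1854 × 0.537 × 139.6 MeV/c = 88.9 MeV/c.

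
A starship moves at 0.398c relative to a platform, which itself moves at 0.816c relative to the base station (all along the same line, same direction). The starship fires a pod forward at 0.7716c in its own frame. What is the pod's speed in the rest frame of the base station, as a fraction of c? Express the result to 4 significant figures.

0.9888c

Apply u = (u'+v)/(1+u'v) twice. Pod in the platform frame: (0.7716+0.398)/(1+0.7716·0.398) = 1.1696/1.3070968 = 0.89481c.
That velocity, transformed to the rest frame of the base station: (0.89481+0.816)/(1+0.89481·0.816) = 1.71081/1.73016496 = 0.98881c.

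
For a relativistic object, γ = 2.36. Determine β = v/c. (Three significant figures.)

β = √(1 − 1/γ²) = √(1 − 1/5.5696) = √0.820454 = 0.906.

0.906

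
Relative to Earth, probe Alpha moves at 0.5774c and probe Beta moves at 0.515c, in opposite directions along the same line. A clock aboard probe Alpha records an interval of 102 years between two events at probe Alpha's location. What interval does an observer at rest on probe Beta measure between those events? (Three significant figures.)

The velocity of probe Alpha relative to probe Beta is (0.5774 + 0.515)c / (1 + 0.5774×0.515) = 0.84202c; relative speed 0.84202c.
At |u| = 0.84202c, γ = (1 − 0.708998)^(−1/2) = 1.8538.
Probe Alpha's interval is proper; time dilation gives Δt_B = γΔτ = 1.8538 × 102 years = 189 years.

189 years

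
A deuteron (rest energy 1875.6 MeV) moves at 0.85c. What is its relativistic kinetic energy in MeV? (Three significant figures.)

Lorentz factor: γ = (1 − 0.7225)^(−1/2) = 1.89832.
Kinetic energy: K = (γ − 1)mc² = (1.89832 − 1) × 1875.6 MeV = 0.89832 × 1875.6 = 1680 MeV.

1680 MeV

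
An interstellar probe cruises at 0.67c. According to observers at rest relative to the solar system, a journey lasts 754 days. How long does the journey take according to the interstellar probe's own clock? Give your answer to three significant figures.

With β = 0.67, γ = 1/√(1 − 0.67²) = 1/√0.5511 = 1.3471.
The interstellar probe's clock runs slow as seen from the solar system, so Δτ = Δt/γ = 754/1.3471 = 560 days.

560 days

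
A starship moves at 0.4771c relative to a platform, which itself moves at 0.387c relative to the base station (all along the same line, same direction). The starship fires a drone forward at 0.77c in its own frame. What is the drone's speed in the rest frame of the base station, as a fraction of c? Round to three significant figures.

First combine the drone and starship (S''→S'): u₁ = (0.77 + 0.4771)/(1 + 0.77×0.4771) = 1.2471/1.367367 = 0.91204.
Then combine with the platform (S'→S): u = (0.91204 + 0.387)/(1 + 0.91204×0.387) = 1.29904/1.35295948 = 0.96015.

0.960c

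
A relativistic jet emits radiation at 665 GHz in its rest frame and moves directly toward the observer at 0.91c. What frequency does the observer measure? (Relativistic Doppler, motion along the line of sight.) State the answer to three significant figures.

3060 GHz

Relativistic Doppler (source moving toward): f_obs = f_src · √((1+β)/(1−β)).
With β = 0.91: factor = √(1.91/0.09) = 4.6068.
f_obs = 665 × 4.6068 = 3060 GHz.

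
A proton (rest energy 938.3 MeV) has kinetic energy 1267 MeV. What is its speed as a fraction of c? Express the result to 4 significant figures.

0.9050c

γ = 1 + K/(mc²) = 1 + 1267/938.3 = 2.3503.
β = √(1 − 1/γ²) = √(1 − 0.181031) = √0.818969 = 0.9050.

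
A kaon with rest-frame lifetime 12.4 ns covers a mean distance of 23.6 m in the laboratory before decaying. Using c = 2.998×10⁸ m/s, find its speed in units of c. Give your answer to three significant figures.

d = βγcτ ⇒ βγ = d/(cτ) = 23.60 m / (3.71752 m) = 6.3483.
β = (βγ)/√(1+(βγ)²) = 6.3483/√41.3009 = 0.988.

0.988c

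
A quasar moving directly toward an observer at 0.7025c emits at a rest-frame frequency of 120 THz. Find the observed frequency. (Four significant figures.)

287.1 THz

Relativistic Doppler (source moving toward): f_obs = f_src · √((1+β)/(1−β)).
With β = 0.7025: factor = √(1.7025/0.2975) = 2.3922.
f_obs = 120 × 2.3922 = 287.1 THz.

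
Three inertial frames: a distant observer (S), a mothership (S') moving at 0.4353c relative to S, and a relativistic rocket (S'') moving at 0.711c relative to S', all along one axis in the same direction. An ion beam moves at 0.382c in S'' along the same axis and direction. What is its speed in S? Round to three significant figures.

0.942c

Compose velocities in two stages. Stage 1 (into S'): u₁ = (0.382+0.711)/(1+0.382×0.711) = 0.85955.
Stage 2 (into S): u = (0.85955+0.4353)/(1+0.85955×0.4353) = 0.94228, so the speed is 0.942c.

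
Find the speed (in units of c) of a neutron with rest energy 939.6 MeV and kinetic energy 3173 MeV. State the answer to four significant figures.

K = (γ−1)mc², so γ = 1 + 3173/939.6 = 4.377.
Then v/c = √(1 − γ⁻²) = √(1 − 0.0521972) = √0.9478028 = 0.9736.

0.9736c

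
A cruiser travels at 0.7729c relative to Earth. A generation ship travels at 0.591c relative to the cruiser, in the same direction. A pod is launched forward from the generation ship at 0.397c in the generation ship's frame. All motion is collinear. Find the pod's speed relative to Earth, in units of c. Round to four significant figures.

Apply u = (u'+v)/(1+u'v) twice. Pod in the cruiser frame: (0.397+0.591)/(1+0.397·0.591) = 0.988/1.234627 = 0.80024c.
That velocity, transformed to the rest frame of Earth: (0.80024+0.7729)/(1+0.80024·0.7729) = 1.57314/1.618505496 = 0.97197c.

0.9720c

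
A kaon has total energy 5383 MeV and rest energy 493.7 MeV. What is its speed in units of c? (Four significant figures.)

γ = E/(mc²) = 5383/493.7 = 10.903.
β = √(1 − 1/γ²) = √(1 − 0.00841217) = √0.99158783 = 0.9958.

0.9958c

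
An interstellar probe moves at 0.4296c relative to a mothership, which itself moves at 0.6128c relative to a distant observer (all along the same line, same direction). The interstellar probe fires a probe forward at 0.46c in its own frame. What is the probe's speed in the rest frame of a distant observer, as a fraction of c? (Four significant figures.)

Compose velocities in two stages. Stage 1 (into S'): u₁ = (0.46+0.4296)/(1+0.46×0.4296) = 0.74281.
Stage 2 (into S): u = (0.74281+0.6128)/(1+0.74281×0.6128) = 0.93157, so the speed is 0.9316c.

0.9316c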